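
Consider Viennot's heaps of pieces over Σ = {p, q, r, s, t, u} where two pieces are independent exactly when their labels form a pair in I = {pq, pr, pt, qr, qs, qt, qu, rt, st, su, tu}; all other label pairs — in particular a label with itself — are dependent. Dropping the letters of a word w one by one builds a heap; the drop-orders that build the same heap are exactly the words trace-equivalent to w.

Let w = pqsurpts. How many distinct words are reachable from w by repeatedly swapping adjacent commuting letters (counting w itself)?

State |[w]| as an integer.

piece 0:p — minimal
piece 1:q — minimal
piece 2:s rests on {0:p}
piece 3:u rests on {0:p}
piece 4:r rests on {2:s, 3:u}
piece 5:p rests on {2:s, 3:u}
piece 6:t — minimal
piece 7:s rests on {4:r, 5:p}
minimal pieces: {0:p, 1:q, 6:t}
ways to finish when only these pieces remain (= sum over removing one remaining piece with nothing left below it):
  1 left: {1}→1  {6}→1  {7}→1
  2 left: {1,6}→2  {1,7}→2  {4,7}→1  {5,7}→1  {6,7}→2
  3 left: {1,4,7}→3  {1,5,7}→3  {1,6,7}→6  {4,5,7}→2  {4,6,7}→3  {5,6,7}→3
  4 left: {1,4,5,7}→8  {1,4,6,7}→12  {1,5,6,7}→12  {2,4,5,7}→2  {3,4,5,7}→2  {4,5,6,7}→8
  5 left: {1,2,4,5,7}→10  {1,3,4,5,7}→10  {1,4,5,6,7}→40  {2,3,4,5,7}→4  {2,4,5,6,7}→10  {3,4,5,6,7}→10
  6 left: {0,2,3,4,5,7}→4  {1,2,3,4,5,7}→24  {1,2,4,5,6,7}→60  {1,3,4,5,6,7}→60  {2,3,4,5,6,7}→24
  placing 0:p first → 168 extensions
  placing 1:q first → 28 extensions
  placing 6:t first → 28 extensions
total linear extensions = 224

224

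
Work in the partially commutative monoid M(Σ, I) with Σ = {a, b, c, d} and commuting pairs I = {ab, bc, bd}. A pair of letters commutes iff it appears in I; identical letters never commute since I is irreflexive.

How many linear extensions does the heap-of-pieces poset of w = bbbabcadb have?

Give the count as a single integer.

126

#0=b has no predecessor
#1=b depends on [0:b]
#2=b depends on [1:b]
#3=a has no predecessor
#4=b depends on [2:b]
#5=c depends on [3:a]
#6=a depends on [5:c]
#7=d depends on [6:a]
#8=b depends on [4:b]
sources: [0:b, 3:a]
N(rest) = Σ N(rest − s) over sources s of rest; N(one piece) = 1:
  size 1 → [7]=1  [8]=1
  size 2 → [4,8]=1  [6,7]=1  [7,8]=2
  size 3 → [2,4,8]=1  [4,7,8]=3  [5,6,7]=1  [6,7,8]=3
  size 4 → [1,2,4,8]=1  [2,4,7,8]=4  [3,5,6,7]=1  [4,6,7,8]=6  [5,6,7,8]=4
  size 5 → [0,1,2,4,8]=1  [1,2,4,7,8]=5  [2,4,6,7,8]=10  [3,5,6,7,8]=5  [4,5,6,7,8]=10
  size 6 → [0,1,2,4,7,8]=6  [1,2,4,6,7,8]=15  [2,4,5,6,7,8]=20  [3,4,5,6,7,8]=15
  size 7 → [0,1,2,4,6,7,8]=21  [1,2,4,5,6,7,8]=35  [2,3,4,5,6,7,8]=35
  first=0(b) contributes 70
  first=3(a) contributes 56
|[w]| = 126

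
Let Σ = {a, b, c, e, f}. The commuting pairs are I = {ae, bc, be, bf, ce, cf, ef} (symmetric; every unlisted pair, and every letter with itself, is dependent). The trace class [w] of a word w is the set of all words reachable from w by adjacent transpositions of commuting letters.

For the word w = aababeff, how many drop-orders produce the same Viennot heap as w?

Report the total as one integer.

24

drop 0:a onto floor
drop 1:a onto {0:a}
drop 2:b onto {1:a}
drop 3:a onto {2:b}
drop 4:b onto {3:a}
drop 5:e onto floor
drop 6:f onto {3:a}
drop 7:f onto {6:f}
ground layer = {0:a, 5:e}
drop-orders for the pieces not yet dropped (sum over which currently-grounded one goes next):
  1 to go: {4} 1  {5} 1  {7} 1
  2 to go: {4,5} 2  {4,7} 2  {5,7} 2  {6,7} 1
  3 to go: {4,5,7} 6  {4,6,7} 3  {5,6,7} 3
  4 to go: {3,4,6,7} 3  {4,5,6,7} 12
  5 to go: {2,3,4,6,7} 3  {3,4,5,6,7} 15
  6 to go: {1,2,3,4,6,7} 3  {2,3,4,5,6,7} 18
  if 0:a drops first: 21 orders
  if 5:e drops first: 3 orders
heap linearizations: 24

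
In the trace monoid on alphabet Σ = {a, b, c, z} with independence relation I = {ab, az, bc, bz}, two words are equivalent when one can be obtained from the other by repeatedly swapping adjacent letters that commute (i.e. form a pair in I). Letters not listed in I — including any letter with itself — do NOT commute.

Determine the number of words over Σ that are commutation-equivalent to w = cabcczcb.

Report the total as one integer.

28

0(c) covers ∅
1(a) covers 0:c
2(b) covers ∅
3(c) covers 1:a
4(c) covers 3:c
5(z) covers 4:c
6(c) covers 5:z
7(b) covers 2:b
floor of heap: 0:c, 2:b
completions by unplaced set U, small U first (add the entries for U minus each lowest piece of U):
  |U|=1: {6}:1  {7}:1
  |U|=2: {2,7}:1  {5,6}:1  {6,7}:2
  |U|=3: {2,6,7}:3  {4,5,6}:1  {5,6,7}:3
  |U|=4: {2,5,6,7}:6  {3,4,5,6}:1  {4,5,6,7}:4
  |U|=5: {1,3,4,5,6}:1  {2,4,5,6,7}:10  {3,4,5,6,7}:5
  |U|=6: {0,1,3,4,5,6}:1  {1,3,4,5,6,7}:6  {2,3,4,5,6,7}:15
  start at 0(c): 21
  start at 2(b): 7
sum over floor = 28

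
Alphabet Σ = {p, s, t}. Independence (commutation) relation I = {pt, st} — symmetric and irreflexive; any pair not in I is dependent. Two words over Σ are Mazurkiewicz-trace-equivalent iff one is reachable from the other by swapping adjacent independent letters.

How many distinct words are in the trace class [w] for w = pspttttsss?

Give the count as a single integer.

piece 0:p — minimal
piece 1:s rests on {0:p}
piece 2:p rests on {1:s}
piece 3:t — minimal
piece 4:t rests on {3:t}
piece 5:t rests on {4:t}
piece 6:t rests on {5:t}
piece 7:s rests on {2:p}
piece 8:s rests on {7:s}
piece 9:s rests on {8:s}
minimal pieces: {0:p, 3:t}
ways to finish when only these pieces remain (= sum over removing one remaining piece with nothing left below it):
  1 left: {6}→1  {9}→1
  2 left: {5,6}→1  {6,9}→2  {8,9}→1
  3 left: {4,5,6}→1  {5,6,9}→3  {6,8,9}→3  {7,8,9}→1
  4 left: {2,7,8,9}→1  {3,4,5,6}→1  {4,5,6,9}→4  {5,6,8,9}→6  {6,7,8,9}→4
  5 left: {1,2,7,8,9}→1  {2,6,7,8,9}→5  {3,4,5,6,9}→5  {4,5,6,8,9}→10  {5,6,7,8,9}→10
  6 left: {0,1,2,7,8,9}→1  {1,2,6,7,8,9}→6  {2,5,6,7,8,9}→15  {3,4,5,6,8,9}→15  {4,5,6,7,8,9}→20
  7 left: {0,1,2,6,7,8,9}→7  {1,2,5,6,7,8,9}→21  {2,4,5,6,7,8,9}→35  {3,4,5,6,7,8,9}→35
  8 left: {0,1,2,5,6,7,8,9}→28  {1,2,4,5,6,7,8,9}→56  {2,3,4,5,6,7,8,9}→70
  placing 0:p first → 126 extensions
  placing 3:t first → 84 extensions
total linear extensions = 210

210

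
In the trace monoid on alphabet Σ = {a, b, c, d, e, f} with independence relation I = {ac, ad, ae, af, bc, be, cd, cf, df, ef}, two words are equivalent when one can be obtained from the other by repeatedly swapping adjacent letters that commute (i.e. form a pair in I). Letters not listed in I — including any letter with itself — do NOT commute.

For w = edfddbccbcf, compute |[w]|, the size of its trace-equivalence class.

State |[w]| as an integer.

564

0(e) covers ∅
1(d) covers 0:e
2(f) covers ∅
3(d) covers 1:d
4(d) covers 3:d
5(b) covers 2:f, 4:d
6(c) covers 0:e
7(c) covers 6:c
8(b) covers 5:b
9(c) covers 7:c
10(f) covers 8:b
floor of heap: 0:e, 2:f
completions by unplaced set U, small U first (add the entries for U minus each lowest piece of U):
  |U|=1: {9}:1  {10}:1
  |U|=2: {7,9}:1  {8,10}:1  {9,10}:2
  |U|=3: {5,8,10}:1  {6,7,9}:1  {7,9,10}:3  {8,9,10}:3
  |U|=4: {2,5,8,10}:1  {4,5,8,10}:1  {5,8,9,10}:4  {6,7,9,10}:4  {7,8,9,10}:6
  |U|=5: {2,4,5,8,10}:2  {2,5,8,9,10}:5  {3,4,5,8,10}:1  {4,5,8,9,10}:5  {5,7,8,9,10}:10  {6,7,8,9,10}:10
  |U|=6: {1,3,4,5,8,10}:1  {2,3,4,5,8,10}:3  {2,4,5,8,9,10}:12  {2,5,7,8,9,10}:15  {3,4,5,8,9,10}:6  {4,5,7,8,9,10}:15  {5,6,7,8,9,10}:20
  |U|=7: {1,2,3,4,5,8,10}:4  {1,3,4,5,8,9,10}:7  {2,3,4,5,8,9,10}:21  {2,4,5,7,8,9,10}:42  {2,5,6,7,8,9,10}:35  {3,4,5,7,8,9,10}:21  {4,5,6,7,8,9,10}:35
  |U|=8: {1,2,3,4,5,8,9,10}:32  {1,3,4,5,7,8,9,10}:28  {2,3,4,5,7,8,9,10}:84  {2,4,5,6,7,8,9,10}:112  {3,4,5,6,7,8,9,10}:56
  |U|=9: {1,2,3,4,5,7,8,9,10}:144  {1,3,4,5,6,7,8,9,10}:84  {2,3,4,5,6,7,8,9,10}:252
  start at 0(e): 480
  start at 2(f): 84
sum over floor = 564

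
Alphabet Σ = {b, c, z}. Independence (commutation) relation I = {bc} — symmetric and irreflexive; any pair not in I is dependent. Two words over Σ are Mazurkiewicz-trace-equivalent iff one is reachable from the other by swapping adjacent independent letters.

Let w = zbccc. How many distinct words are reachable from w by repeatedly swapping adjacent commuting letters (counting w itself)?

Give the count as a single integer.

piece 0:z — minimal
piece 1:b rests on {0:z}
piece 2:c rests on {0:z}
piece 3:c rests on {2:c}
piece 4:c rests on {3:c}
minimal pieces: {0:z}
ways to finish when only these pieces remain (= sum over removing one remaining piece with nothing left below it):
  1 left: {1}→1  {4}→1
  2 left: {1,4}→2  {3,4}→1
  3 left: {1,3,4}→3  {2,3,4}→1
  placing 0:z first → 4 extensions

4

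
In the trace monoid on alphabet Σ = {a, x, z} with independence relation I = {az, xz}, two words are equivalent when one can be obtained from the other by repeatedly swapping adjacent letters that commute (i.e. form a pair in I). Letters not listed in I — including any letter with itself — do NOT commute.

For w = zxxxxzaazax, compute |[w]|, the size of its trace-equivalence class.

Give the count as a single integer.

drop 0:z onto floor
drop 1:x onto floor
drop 2:x onto {1:x}
drop 3:x onto {2:x}
drop 4:x onto {3:x}
drop 5:z onto {0:z}
drop 6:a onto {4:x}
drop 7:a onto {6:a}
drop 8:z onto {5:z}
drop 9:a onto {7:a}
drop 10:x onto {9:a}
ground layer = {0:z, 1:x}
drop-orders for the pieces not yet dropped (sum over which currently-grounded one goes next):
  1 to go: {8} 1  {10} 1
  2 to go: {5,8} 1  {8,10} 2  {9,10} 1
  3 to go: {0,5,8} 1  {5,8,10} 3  {7,9,10} 1  {8,9,10} 3
  4 to go: {0,5,8,10} 4  {5,8,9,10} 6  {6,7,9,10} 1  {7,8,9,10} 4
  5 to go: {0,5,8,9,10} 10  {4,6,7,9,10} 1  {5,7,8,9,10} 10  {6,7,8,9,10} 5
  6 to go: {0,5,7,8,9,10} 20  {3,4,6,7,9,10} 1  {4,6,7,8,9,10} 6  {5,6,7,8,9,10} 15
  7 to go: {0,5,6,7,8,9,10} 35  {2,3,4,6,7,9,10} 1  {3,4,6,7,8,9,10} 7  {4,5,6,7,8,9,10} 21
  8 to go: {0,4,5,6,7,8,9,10} 56  {1,2,3,4,6,7,9,10} 1  {2,3,4,6,7,8,9,10} 8  {3,4,5,6,7,8,9,10} 28
  9 to go: {0,3,4,5,6,7,8,9,10} 84  {1,2,3,4,6,7,8,9,10} 9  {2,3,4,5,6,7,8,9,10} 36
  if 0:z drops first: 45 orders
  if 1:x drops first: 120 orders
heap linearizations: 165

165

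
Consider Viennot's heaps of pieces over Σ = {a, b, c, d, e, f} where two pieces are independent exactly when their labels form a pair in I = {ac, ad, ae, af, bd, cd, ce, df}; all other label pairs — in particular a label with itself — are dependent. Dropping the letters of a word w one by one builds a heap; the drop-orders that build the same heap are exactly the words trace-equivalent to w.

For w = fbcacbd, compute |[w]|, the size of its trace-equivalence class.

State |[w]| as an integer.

drop 0:f onto floor
drop 1:b onto {0:f}
drop 2:c onto {1:b}
drop 3:a onto {1:b}
drop 4:c onto {2:c}
drop 5:b onto {3:a, 4:c}
drop 6:d onto floor
ground layer = {0:f, 6:d}
drop-orders for the pieces not yet dropped (sum over which currently-grounded one goes next):
  1 to go: {5} 1  {6} 1
  2 to go: {3,5} 1  {4,5} 1  {5,6} 2
  3 to go: {2,4,5} 1  {3,4,5} 2  {3,5,6} 3  {4,5,6} 3
  4 to go: {2,3,4,5} 3  {2,4,5,6} 4  {3,4,5,6} 8
  5 to go: {1,2,3,4,5} 3  {2,3,4,5,6} 15
  if 0:f drops first: 18 orders
  if 6:d drops first: 3 orders
heap linearizations: 21

21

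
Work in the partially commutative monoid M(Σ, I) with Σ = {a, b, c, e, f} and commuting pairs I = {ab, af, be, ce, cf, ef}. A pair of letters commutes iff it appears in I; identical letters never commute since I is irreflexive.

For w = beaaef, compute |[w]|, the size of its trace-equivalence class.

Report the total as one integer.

15

piece 0:b — minimal
piece 1:e — minimal
piece 2:a rests on {1:e}
piece 3:a rests on {2:a}
piece 4:e rests on {3:a}
piece 5:f rests on {0:b}
minimal pieces: {0:b, 1:e}
ways to finish when only these pieces remain (= sum over removing one remaining piece with nothing left below it):
  1 left: {4}→1  {5}→1
  2 left: {0,5}→1  {3,4}→1  {4,5}→2
  3 left: {0,4,5}→3  {2,3,4}→1  {3,4,5}→3
  4 left: {0,3,4,5}→6  {1,2,3,4}→1  {2,3,4,5}→4
  placing 0:b first → 5 extensions
  placing 1:e first → 10 extensions
total linear extensions = 15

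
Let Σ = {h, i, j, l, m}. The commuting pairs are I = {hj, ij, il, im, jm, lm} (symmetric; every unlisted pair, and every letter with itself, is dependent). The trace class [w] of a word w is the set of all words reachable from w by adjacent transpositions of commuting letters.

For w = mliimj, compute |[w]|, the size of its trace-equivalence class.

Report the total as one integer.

drop 0:m onto floor
drop 1:l onto floor
drop 2:i onto floor
drop 3:i onto {2:i}
drop 4:m onto {0:m}
drop 5:j onto {1:l}
ground layer = {0:m, 1:l, 2:i}
drop-orders for the pieces not yet dropped (sum over which currently-grounded one goes next):
  1 to go: {3} 1  {4} 1  {5} 1
  2 to go: {0,4} 1  {1,5} 1  {2,3} 1  {3,4} 2  {3,5} 2  {4,5} 2
  3 to go: {0,3,4} 3  {0,4,5} 3  {1,3,5} 3  {1,4,5} 3  {2,3,4} 3  {2,3,5} 3  {3,4,5} 6
  4 to go: {0,1,4,5} 6  {0,2,3,4} 6  {0,3,4,5} 12  {1,2,3,5} 6  {1,3,4,5} 12  {2,3,4,5} 12
  if 0:m drops first: 30 orders
  if 1:l drops first: 30 orders
  if 2:i drops first: 30 orders
heap linearizations: 90

90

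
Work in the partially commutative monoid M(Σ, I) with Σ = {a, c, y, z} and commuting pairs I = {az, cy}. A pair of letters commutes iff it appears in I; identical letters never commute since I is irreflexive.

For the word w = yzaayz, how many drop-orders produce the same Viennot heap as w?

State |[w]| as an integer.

3

drop 0:y onto floor
drop 1:z onto {0:y}
drop 2:a onto {0:y}
drop 3:a onto {2:a}
drop 4:y onto {1:z, 3:a}
drop 5:z onto {4:y}
ground layer = {0:y}
drop-orders for the pieces not yet dropped (sum over which currently-grounded one goes next):
  1 to go: {5} 1
  2 to go: {4,5} 1
  3 to go: {1,4,5} 1  {3,4,5} 1
  4 to go: {1,3,4,5} 2  {2,3,4,5} 1
  if 0:y drops first: 3 orders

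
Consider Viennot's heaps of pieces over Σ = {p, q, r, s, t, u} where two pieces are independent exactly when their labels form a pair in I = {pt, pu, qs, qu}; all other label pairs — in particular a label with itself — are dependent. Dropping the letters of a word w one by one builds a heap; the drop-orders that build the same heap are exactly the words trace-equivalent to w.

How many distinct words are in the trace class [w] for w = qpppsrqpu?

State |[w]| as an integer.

drop 0:q onto floor
drop 1:p onto {0:q}
drop 2:p onto {1:p}
drop 3:p onto {2:p}
drop 4:s onto {3:p}
drop 5:r onto {4:s}
drop 6:q onto {5:r}
drop 7:p onto {6:q}
drop 8:u onto {5:r}
ground layer = {0:q}
drop-orders for the pieces not yet dropped (sum over which currently-grounded one goes next):
  1 to go: {7} 1  {8} 1
  2 to go: {6,7} 1  {7,8} 2
  3 to go: {6,7,8} 3
  4 to go: {5,6,7,8} 3
  5 to go: {4,5,6,7,8} 3
  6 to go: {3,4,5,6,7,8} 3
  7 to go: {2,3,4,5,6,7,8} 3
  if 0:q drops first: 3 orders

3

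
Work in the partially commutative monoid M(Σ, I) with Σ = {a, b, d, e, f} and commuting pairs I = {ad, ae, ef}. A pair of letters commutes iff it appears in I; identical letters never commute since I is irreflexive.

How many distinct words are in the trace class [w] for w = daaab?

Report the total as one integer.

0(d) covers ∅
1(a) covers ∅
2(a) covers 1:a
3(a) covers 2:a
4(b) covers 0:d, 3:a
floor of heap: 0:d, 1:a
completions by unplaced set U, small U first (add the entries for U minus each lowest piece of U):
  |U|=1: {4}:1
  |U|=2: {0,4}:1  {3,4}:1
  |U|=3: {0,3,4}:2  {2,3,4}:1
  start at 0(d): 1
  start at 1(a): 3
sum over floor = 4

4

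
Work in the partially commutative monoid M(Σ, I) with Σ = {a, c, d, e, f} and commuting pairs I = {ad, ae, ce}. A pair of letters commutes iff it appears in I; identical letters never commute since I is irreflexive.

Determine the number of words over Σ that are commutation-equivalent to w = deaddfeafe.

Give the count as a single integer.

#0=d has no predecessor
#1=e depends on [0:d]
#2=a has no predecessor
#3=d depends on [1:e]
#4=d depends on [3:d]
#5=f depends on [2:a, 4:d]
#6=e depends on [5:f]
#7=a depends on [5:f]
#8=f depends on [6:e, 7:a]
#9=e depends on [8:f]
sources: [0:d, 2:a]
N(rest) = Σ N(rest − s) over sources s of rest; N(one piece) = 1:
  size 1 → [9]=1
  size 2 → [8,9]=1
  size 3 → [6,8,9]=1  [7,8,9]=1
  size 4 → [6,7,8,9]=2
  size 5 → [5,6,7,8,9]=2
  size 6 → [2,5,6,7,8,9]=2  [4,5,6,7,8,9]=2
  size 7 → [2,4,5,6,7,8,9]=4  [3,4,5,6,7,8,9]=2
  size 8 → [1,3,4,5,6,7,8,9]=2  [2,3,4,5,6,7,8,9]=6
  first=0(d) contributes 8
  first=2(a) contributes 2
|[w]| = 10

10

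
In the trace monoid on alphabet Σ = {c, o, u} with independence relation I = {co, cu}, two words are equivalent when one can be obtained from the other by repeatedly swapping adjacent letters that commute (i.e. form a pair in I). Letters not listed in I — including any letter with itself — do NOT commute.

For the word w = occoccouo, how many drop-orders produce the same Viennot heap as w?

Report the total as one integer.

#0=o has no predecessor
#1=c has no predecessor
#2=c depends on [1:c]
#3=o depends on [0:o]
#4=c depends on [2:c]
#5=c depends on [4:c]
#6=o depends on [3:o]
#7=u depends on [6:o]
#8=o depends on [7:u]
sources: [0:o, 1:c]
N(rest) = Σ N(rest − s) over sources s of rest; N(one piece) = 1:
  size 1 → [5]=1  [8]=1
  size 2 → [4,5]=1  [5,8]=2  [7,8]=1
  size 3 → [2,4,5]=1  [4,5,8]=3  [5,7,8]=3  [6,7,8]=1
  size 4 → [1,2,4,5]=1  [2,4,5,8]=4  [3,6,7,8]=1  [4,5,7,8]=6  [5,6,7,8]=4
  size 5 → [0,3,6,7,8]=1  [1,2,4,5,8]=5  [2,4,5,7,8]=10  [3,5,6,7,8]=5  [4,5,6,7,8]=10
  size 6 → [0,3,5,6,7,8]=6  [1,2,4,5,7,8]=15  [2,4,5,6,7,8]=20  [3,4,5,6,7,8]=15
  size 7 → [0,3,4,5,6,7,8]=21  [1,2,4,5,6,7,8]=35  [2,3,4,5,6,7,8]=35
  first=0(o) contributes 70
  first=1(c) contributes 56
|[w]| = 126

126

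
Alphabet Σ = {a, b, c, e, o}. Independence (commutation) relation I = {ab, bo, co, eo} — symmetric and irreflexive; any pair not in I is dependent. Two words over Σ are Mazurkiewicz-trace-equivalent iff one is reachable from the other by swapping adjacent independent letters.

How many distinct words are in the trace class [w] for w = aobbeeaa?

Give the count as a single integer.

drop 0:a onto floor
drop 1:o onto {0:a}
drop 2:b onto floor
drop 3:b onto {2:b}
drop 4:e onto {0:a, 3:b}
drop 5:e onto {4:e}
drop 6:a onto {1:o, 5:e}
drop 7:a onto {6:a}
ground layer = {0:a, 2:b}
drop-orders for the pieces not yet dropped (sum over which currently-grounded one goes next):
  1 to go: {7} 1
  2 to go: {6,7} 1
  3 to go: {1,6,7} 1  {5,6,7} 1
  4 to go: {1,5,6,7} 2  {4,5,6,7} 1
  5 to go: {1,4,5,6,7} 3  {3,4,5,6,7} 1
  6 to go: {0,1,4,5,6,7} 3  {1,3,4,5,6,7} 4  {2,3,4,5,6,7} 1
  if 0:a drops first: 5 orders
  if 2:b drops first: 7 orders
heap linearizations: 12

12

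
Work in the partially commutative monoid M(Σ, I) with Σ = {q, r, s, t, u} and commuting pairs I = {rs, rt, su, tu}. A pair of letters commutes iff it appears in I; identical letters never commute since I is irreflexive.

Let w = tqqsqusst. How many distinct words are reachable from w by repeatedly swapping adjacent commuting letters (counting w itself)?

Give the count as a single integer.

4

piece 0:t — minimal
piece 1:q rests on {0:t}
piece 2:q rests on {1:q}
piece 3:s rests on {2:q}
piece 4:q rests on {3:s}
piece 5:u rests on {4:q}
piece 6:s rests on {4:q}
piece 7:s rests on {6:s}
piece 8:t rests on {7:s}
minimal pieces: {0:t}
ways to finish when only these pieces remain (= sum over removing one remaining piece with nothing left below it):
  1 left: {5}→1  {8}→1
  2 left: {5,8}→2  {7,8}→1
  3 left: {5,7,8}→3  {6,7,8}→1
  4 left: {5,6,7,8}→4
  5 left: {4,5,6,7,8}→4
  6 left: {3,4,5,6,7,8}→4
  7 left: {2,3,4,5,6,7,8}→4
  placing 0:t first → 4 extensions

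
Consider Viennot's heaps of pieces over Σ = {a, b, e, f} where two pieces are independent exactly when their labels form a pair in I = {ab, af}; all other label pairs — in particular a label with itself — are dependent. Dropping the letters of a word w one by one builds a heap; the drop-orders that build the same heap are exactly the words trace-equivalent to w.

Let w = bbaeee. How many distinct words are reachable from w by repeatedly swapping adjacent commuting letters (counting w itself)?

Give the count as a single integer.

3

#0=b has no predecessor
#1=b depends on [0:b]
#2=a has no predecessor
#3=e depends on [1:b, 2:a]
#4=e depends on [3:e]
#5=e depends on [4:e]
sources: [0:b, 2:a]
N(rest) = Σ N(rest − s) over sources s of rest; N(one piece) = 1:
  size 1 → [5]=1
  size 2 → [4,5]=1
  size 3 → [3,4,5]=1
  size 4 → [1,3,4,5]=1  [2,3,4,5]=1
  first=0(b) contributes 2
  first=2(a) contributes 1
|[w]| = 3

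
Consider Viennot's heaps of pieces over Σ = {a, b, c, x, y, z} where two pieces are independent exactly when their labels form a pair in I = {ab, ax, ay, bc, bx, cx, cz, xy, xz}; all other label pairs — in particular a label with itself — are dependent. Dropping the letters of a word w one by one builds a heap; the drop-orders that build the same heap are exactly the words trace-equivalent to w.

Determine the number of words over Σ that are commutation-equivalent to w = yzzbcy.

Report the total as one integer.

4

drop 0:y onto floor
drop 1:z onto {0:y}
drop 2:z onto {1:z}
drop 3:b onto {2:z}
drop 4:c onto {0:y}
drop 5:y onto {3:b, 4:c}
ground layer = {0:y}
drop-orders for the pieces not yet dropped (sum over which currently-grounded one goes next):
  1 to go: {5} 1
  2 to go: {3,5} 1  {4,5} 1
  3 to go: {2,3,5} 1  {3,4,5} 2
  4 to go: {1,2,3,5} 1  {2,3,4,5} 3
  if 0:y drops first: 4 orders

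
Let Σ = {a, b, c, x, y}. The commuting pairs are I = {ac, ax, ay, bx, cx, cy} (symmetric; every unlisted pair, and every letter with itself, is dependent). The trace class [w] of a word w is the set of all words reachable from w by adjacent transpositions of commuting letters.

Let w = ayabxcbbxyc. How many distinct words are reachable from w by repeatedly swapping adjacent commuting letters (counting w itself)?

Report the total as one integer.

149

drop 0:a onto floor
drop 1:y onto floor
drop 2:a onto {0:a}
drop 3:b onto {1:y, 2:a}
drop 4:x onto {1:y}
drop 5:c onto {3:b}
drop 6:b onto {5:c}
drop 7:b onto {6:b}
drop 8:x onto {4:x}
drop 9:y onto {7:b, 8:x}
drop 10:c onto {7:b}
ground layer = {0:a, 1:y}
drop-orders for the pieces not yet dropped (sum over which currently-grounded one goes next):
  1 to go: {9} 1  {10} 1
  2 to go: {8,9} 1  {9,10} 2
  3 to go: {4,8,9} 1  {7,9,10} 2  {8,9,10} 3
  4 to go: {4,8,9,10} 4  {6,7,9,10} 2  {7,8,9,10} 5
  5 to go: {4,7,8,9,10} 9  {5,6,7,9,10} 2  {6,7,8,9,10} 7
  6 to go: {3,5,6,7,9,10} 2  {4,6,7,8,9,10} 16  {5,6,7,8,9,10} 9
  7 to go: {2,3,5,6,7,9,10} 2  {3,5,6,7,8,9,10} 11  {4,5,6,7,8,9,10} 25
  8 to go: {0,2,3,5,6,7,9,10} 2  {2,3,5,6,7,8,9,10} 13  {3,4,5,6,7,8,9,10} 36
  9 to go: {0,2,3,5,6,7,8,9,10} 15  {1,3,4,5,6,7,8,9,10} 36  {2,3,4,5,6,7,8,9,10} 49
  if 0:a drops first: 85 orders
  if 1:y drops first: 64 orders
heap linearizations: 149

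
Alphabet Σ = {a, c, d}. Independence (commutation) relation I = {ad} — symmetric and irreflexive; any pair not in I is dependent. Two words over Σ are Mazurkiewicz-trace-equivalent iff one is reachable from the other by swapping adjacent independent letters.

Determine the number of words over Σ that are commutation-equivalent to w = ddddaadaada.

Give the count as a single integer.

462

piece 0:d — minimal
piece 1:d rests on {0:d}
piece 2:d rests on {1:d}
piece 3:d rests on {2:d}
piece 4:a — minimal
piece 5:a rests on {4:a}
piece 6:d rests on {3:d}
piece 7:a rests on {5:a}
piece 8:a rests on {7:a}
piece 9:d rests on {6:d}
piece 10:a rests on {8:a}
minimal pieces: {0:d, 4:a}
ways to finish when only these pieces remain (= sum over removing one remaining piece with nothing left below it):
  1 left: {9}→1  {10}→1
  2 left: {6,9}→1  {8,10}→1  {9,10}→2
  3 left: {3,6,9}→1  {6,9,10}→3  {7,8,10}→1  {8,9,10}→3
  4 left: {2,3,6,9}→1  {3,6,9,10}→4  {5,7,8,10}→1  {6,8,9,10}→6  {7,8,9,10}→4
  5 left: {1,2,3,6,9}→1  {2,3,6,9,10}→5  {3,6,8,9,10}→10  {4,5,7,8,10}→1  {5,7,8,9,10}→5  {6,7,8,9,10}→10
  6 left: {0,1,2,3,6,9}→1  {1,2,3,6,9,10}→6  {2,3,6,8,9,10}→15  {3,6,7,8,9,10}→20  {4,5,7,8,9,10}→6  {5,6,7,8,9,10}→15
  7 left: {0,1,2,3,6,9,10}→7  {1,2,3,6,8,9,10}→21  {2,3,6,7,8,9,10}→35  {3,5,6,7,8,9,10}→35  {4,5,6,7,8,9,10}→21
  8 left: {0,1,2,3,6,8,9,10}→28  {1,2,3,6,7,8,9,10}→56  {2,3,5,6,7,8,9,10}→70  {3,4,5,6,7,8,9,10}→56
  9 left: {0,1,2,3,6,7,8,9,10}→84  {1,2,3,5,6,7,8,9,10}→126  {2,3,4,5,6,7,8,9,10}→126
  placing 0:d first → 252 extensions
  placing 4:a first → 210 extensions
total linear extensions = 462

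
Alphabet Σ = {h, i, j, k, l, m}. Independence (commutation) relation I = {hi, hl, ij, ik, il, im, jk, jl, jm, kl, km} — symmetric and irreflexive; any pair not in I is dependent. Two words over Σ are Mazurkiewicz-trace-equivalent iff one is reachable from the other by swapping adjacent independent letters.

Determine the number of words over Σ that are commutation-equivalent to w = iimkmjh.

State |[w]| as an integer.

252

piece 0:i — minimal
piece 1:i rests on {0:i}
piece 2:m — minimal
piece 3:k — minimal
piece 4:m rests on {2:m}
piece 5:j — minimal
piece 6:h rests on {3:k, 4:m, 5:j}
minimal pieces: {0:i, 2:m, 3:k, 5:j}
ways to finish when only these pieces remain (= sum over removing one remaining piece with nothing left below it):
  1 left: {1}→1  {6}→1
  2 left: {0,1}→1  {1,6}→2  {3,6}→1  {4,6}→1  {5,6}→1
  3 left: {0,1,6}→3  {1,3,6}→3  {1,4,6}→3  {1,5,6}→3  {2,4,6}→1  {3,4,6}→2  {3,5,6}→2  {4,5,6}→2
  4 left: {0,1,3,6}→6  {0,1,4,6}→6  {0,1,5,6}→6  {1,2,4,6}→4  {1,3,4,6}→8  {1,3,5,6}→8  {1,4,5,6}→8  {2,3,4,6}→3  {2,4,5,6}→3  {3,4,5,6}→6
  5 left: {0,1,2,4,6}→10  {0,1,3,4,6}→20  {0,1,3,5,6}→20  {0,1,4,5,6}→20  {1,2,3,4,6}→15  {1,2,4,5,6}→15  {1,3,4,5,6}→30  {2,3,4,5,6}→12
  placing 0:i first → 72 extensions
  placing 2:m first → 90 extensions
  placing 3:k first → 45 extensions
  placing 5:j first → 45 extensions
total linear extensions = 252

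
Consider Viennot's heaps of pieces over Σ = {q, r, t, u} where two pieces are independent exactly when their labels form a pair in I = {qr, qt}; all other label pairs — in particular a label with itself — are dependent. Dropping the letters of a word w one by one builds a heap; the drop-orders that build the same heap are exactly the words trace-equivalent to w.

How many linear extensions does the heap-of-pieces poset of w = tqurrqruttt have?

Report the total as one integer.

8

#0=t has no predecessor
#1=q has no predecessor
#2=u depends on [0:t, 1:q]
#3=r depends on [2:u]
#4=r depends on [3:r]
#5=q depends on [2:u]
#6=r depends on [4:r]
#7=u depends on [5:q, 6:r]
#8=t depends on [7:u]
#9=t depends on [8:t]
#10=t depends on [9:t]
sources: [0:t, 1:q]
N(rest) = Σ N(rest − s) over sources s of rest; N(one piece) = 1:
  size 1 → [10]=1
  size 2 → [9,10]=1
  size 3 → [8,9,10]=1
  size 4 → [7,8,9,10]=1
  size 5 → [5,7,8,9,10]=1  [6,7,8,9,10]=1
  size 6 → [4,6,7,8,9,10]=1  [5,6,7,8,9,10]=2
  size 7 → [3,4,6,7,8,9,10]=1  [4,5,6,7,8,9,10]=3
  size 8 → [3,4,5,6,7,8,9,10]=4
  size 9 → [2,3,4,5,6,7,8,9,10]=4
  first=0(t) contributes 4
  first=1(q) contributes 4
|[w]| = 8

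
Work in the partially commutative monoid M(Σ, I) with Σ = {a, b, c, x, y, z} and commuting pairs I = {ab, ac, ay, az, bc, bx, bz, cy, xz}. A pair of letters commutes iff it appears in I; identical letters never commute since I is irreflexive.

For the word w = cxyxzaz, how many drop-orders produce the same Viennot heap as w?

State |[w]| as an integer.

6

#0=c has no predecessor
#1=x depends on [0:c]
#2=y depends on [1:x]
#3=x depends on [2:y]
#4=z depends on [2:y]
#5=a depends on [3:x]
#6=z depends on [4:z]
sources: [0:c]
N(rest) = Σ N(rest − s) over sources s of rest; N(one piece) = 1:
  size 1 → [5]=1  [6]=1
  size 2 → [3,5]=1  [4,6]=1  [5,6]=2
  size 3 → [3,5,6]=3  [4,5,6]=3
  size 4 → [3,4,5,6]=6
  size 5 → [2,3,4,5,6]=6
  first=0(c) contributes 6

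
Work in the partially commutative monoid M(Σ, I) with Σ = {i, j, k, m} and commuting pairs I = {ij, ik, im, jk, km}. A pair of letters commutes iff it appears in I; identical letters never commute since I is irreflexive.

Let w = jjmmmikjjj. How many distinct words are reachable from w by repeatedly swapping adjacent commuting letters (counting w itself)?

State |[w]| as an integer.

0(j) covers ∅
1(j) covers 0:j
2(m) covers 1:j
3(m) covers 2:m
4(m) covers 3:m
5(i) covers ∅
6(k) covers ∅
7(j) covers 4:m
8(j) covers 7:j
9(j) covers 8:j
floor of heap: 0:j, 5:i, 6:k
completions by unplaced set U, small U first (add the entries for U minus each lowest piece of U):
  |U|=1: {5}:1  {6}:1  {9}:1
  |U|=2: {5,6}:2  {5,9}:2  {6,9}:2  {8,9}:1
  |U|=3: {5,6,9}:6  {5,8,9}:3  {6,8,9}:3  {7,8,9}:1
  |U|=4: {4,7,8,9}:1  {5,6,8,9}:12  {5,7,8,9}:4  {6,7,8,9}:4
  |U|=5: {3,4,7,8,9}:1  {4,5,7,8,9}:5  {4,6,7,8,9}:5  {5,6,7,8,9}:20
  |U|=6: {2,3,4,7,8,9}:1  {3,4,5,7,8,9}:6  {3,4,6,7,8,9}:6  {4,5,6,7,8,9}:30
  |U|=7: {1,2,3,4,7,8,9}:1  {2,3,4,5,7,8,9}:7  {2,3,4,6,7,8,9}:7  {3,4,5,6,7,8,9}:42
  |U|=8: {0,1,2,3,4,7,8,9}:1  {1,2,3,4,5,7,8,9}:8  {1,2,3,4,6,7,8,9}:8  {2,3,4,5,6,7,8,9}:56
  start at 0(j): 72
  start at 5(i): 9
  start at 6(k): 9
sum over floor = 90

90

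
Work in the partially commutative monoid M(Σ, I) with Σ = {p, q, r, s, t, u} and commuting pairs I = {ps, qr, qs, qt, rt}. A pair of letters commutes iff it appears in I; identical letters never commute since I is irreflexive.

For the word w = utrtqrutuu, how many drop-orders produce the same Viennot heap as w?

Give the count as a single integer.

30

drop 0:u onto floor
drop 1:t onto {0:u}
drop 2:r onto {0:u}
drop 3:t onto {1:t}
drop 4:q onto {0:u}
drop 5:r onto {2:r}
drop 6:u onto {3:t, 4:q, 5:r}
drop 7:t onto {6:u}
drop 8:u onto {7:t}
drop 9:u onto {8:u}
ground layer = {0:u}
drop-orders for the pieces not yet dropped (sum over which currently-grounded one goes next):
  1 to go: {9} 1
  2 to go: {8,9} 1
  3 to go: {7,8,9} 1
  4 to go: {6,7,8,9} 1
  5 to go: {3,6,7,8,9} 1  {4,6,7,8,9} 1  {5,6,7,8,9} 1
  6 to go: {1,3,6,7,8,9} 1  {2,5,6,7,8,9} 1  {3,4,6,7,8,9} 2  {3,5,6,7,8,9} 2  {4,5,6,7,8,9} 2
  7 to go: {1,3,4,6,7,8,9} 3  {1,3,5,6,7,8,9} 3  {2,3,5,6,7,8,9} 3  {2,4,5,6,7,8,9} 3  {3,4,5,6,7,8,9} 6
  8 to go: {1,2,3,5,6,7,8,9} 6  {1,3,4,5,6,7,8,9} 12  {2,3,4,5,6,7,8,9} 12
  if 0:u drops first: 30 orders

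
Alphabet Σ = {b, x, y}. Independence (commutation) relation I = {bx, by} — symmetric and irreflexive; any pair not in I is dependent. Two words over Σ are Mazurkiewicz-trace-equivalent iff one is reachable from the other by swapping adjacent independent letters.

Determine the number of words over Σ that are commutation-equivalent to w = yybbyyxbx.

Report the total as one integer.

piece 0:y — minimal
piece 1:y rests on {0:y}
piece 2:b — minimal
piece 3:b rests on {2:b}
piece 4:y rests on {1:y}
piece 5:y rests on {4:y}
piece 6:x rests on {5:y}
piece 7:b rests on {3:b}
piece 8:x rests on {6:x}
minimal pieces: {0:y, 2:b}
ways to finish when only these pieces remain (= sum over removing one remaining piece with nothing left below it):
  1 left: {7}→1  {8}→1
  2 left: {3,7}→1  {6,8}→1  {7,8}→2
  3 left: {2,3,7}→1  {3,7,8}→3  {5,6,8}→1  {6,7,8}→3
  4 left: {2,3,7,8}→4  {3,6,7,8}→6  {4,5,6,8}→1  {5,6,7,8}→4
  5 left: {1,4,5,6,8}→1  {2,3,6,7,8}→10  {3,5,6,7,8}→10  {4,5,6,7,8}→5
  6 left: {0,1,4,5,6,8}→1  {1,4,5,6,7,8}→6  {2,3,5,6,7,8}→20  {3,4,5,6,7,8}→15
  7 left: {0,1,4,5,6,7,8}→7  {1,3,4,5,6,7,8}→21  {2,3,4,5,6,7,8}→35
  placing 0:y first → 56 extensions
  placing 2:b first → 28 extensions
total linear extensions = 84

84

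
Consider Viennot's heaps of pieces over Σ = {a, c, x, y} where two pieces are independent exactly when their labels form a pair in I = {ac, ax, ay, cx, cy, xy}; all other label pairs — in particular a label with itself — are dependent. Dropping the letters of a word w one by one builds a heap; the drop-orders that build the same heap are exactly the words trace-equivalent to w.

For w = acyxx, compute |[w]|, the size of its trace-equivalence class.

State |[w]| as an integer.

#0=a has no predecessor
#1=c has no predecessor
#2=y has no predecessor
#3=x has no predecessor
#4=x depends on [3:x]
sources: [0:a, 1:c, 2:y, 3:x]
N(rest) = Σ N(rest − s) over sources s of rest; N(one piece) = 1:
  size 1 → [0]=1  [1]=1  [2]=1  [4]=1
  size 2 → [0,1]=2  [0,2]=2  [0,4]=2  [1,2]=2  [1,4]=2  [2,4]=2  [3,4]=1
  size 3 → [0,1,2]=6  [0,1,4]=6  [0,2,4]=6  [0,3,4]=3  [1,2,4]=6  [1,3,4]=3  [2,3,4]=3
  first=0(a) contributes 12
  first=1(c) contributes 12
  first=2(y) contributes 12
  first=3(x) contributes 24
|[w]| = 60

60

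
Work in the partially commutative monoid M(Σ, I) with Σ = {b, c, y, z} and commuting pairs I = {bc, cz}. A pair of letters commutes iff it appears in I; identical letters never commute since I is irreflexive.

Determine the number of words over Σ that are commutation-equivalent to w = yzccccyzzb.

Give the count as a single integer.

5

piece 0:y — minimal
piece 1:z rests on {0:y}
piece 2:c rests on {0:y}
piece 3:c rests on {2:c}
piece 4:c rests on {3:c}
piece 5:c rests on {4:c}
piece 6:y rests on {1:z, 5:c}
piece 7:z rests on {6:y}
piece 8:z rests on {7:z}
piece 9:b rests on {8:z}
minimal pieces: {0:y}
ways to finish when only these pieces remain (= sum over removing one remaining piece with nothing left below it):
  1 left: {9}→1
  2 left: {8,9}→1
  3 left: {7,8,9}→1
  4 left: {6,7,8,9}→1
  5 left: {1,6,7,8,9}→1  {5,6,7,8,9}→1
  6 left: {1,5,6,7,8,9}→2  {4,5,6,7,8,9}→1
  7 left: {1,4,5,6,7,8,9}→3  {3,4,5,6,7,8,9}→1
  8 left: {1,3,4,5,6,7,8,9}→4  {2,3,4,5,6,7,8,9}→1
  placing 0:y first → 5 extensions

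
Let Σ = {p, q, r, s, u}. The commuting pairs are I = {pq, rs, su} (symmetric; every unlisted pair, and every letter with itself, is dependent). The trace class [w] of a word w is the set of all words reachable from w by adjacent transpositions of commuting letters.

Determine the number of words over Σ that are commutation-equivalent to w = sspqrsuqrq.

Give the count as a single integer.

drop 0:s onto floor
drop 1:s onto {0:s}
drop 2:p onto {1:s}
drop 3:q onto {1:s}
drop 4:r onto {2:p, 3:q}
drop 5:s onto {2:p, 3:q}
drop 6:u onto {4:r}
drop 7:q onto {5:s, 6:u}
drop 8:r onto {7:q}
drop 9:q onto {8:r}
ground layer = {0:s}
drop-orders for the pieces not yet dropped (sum over which currently-grounded one goes next):
  1 to go: {9} 1
  2 to go: {8,9} 1
  3 to go: {7,8,9} 1
  4 to go: {5,7,8,9} 1  {6,7,8,9} 1
  5 to go: {4,6,7,8,9} 1  {5,6,7,8,9} 2
  6 to go: {4,5,6,7,8,9} 3
  7 to go: {2,4,5,6,7,8,9} 3  {3,4,5,6,7,8,9} 3
  8 to go: {2,3,4,5,6,7,8,9} 6
  if 0:s drops first: 6 orders

6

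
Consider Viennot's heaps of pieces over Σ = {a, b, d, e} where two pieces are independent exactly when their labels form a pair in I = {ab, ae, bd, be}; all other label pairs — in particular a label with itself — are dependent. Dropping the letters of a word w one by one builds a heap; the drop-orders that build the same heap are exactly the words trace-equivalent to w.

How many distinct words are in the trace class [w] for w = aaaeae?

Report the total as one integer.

#0=a has no predecessor
#1=a depends on [0:a]
#2=a depends on [1:a]
#3=e has no predecessor
#4=a depends on [2:a]
#5=e depends on [3:e]
sources: [0:a, 3:e]
N(rest) = Σ N(rest − s) over sources s of rest; N(one piece) = 1:
  size 1 → [4]=1  [5]=1
  size 2 → [2,4]=1  [3,5]=1  [4,5]=2
  size 3 → [1,2,4]=1  [2,4,5]=3  [3,4,5]=3
  size 4 → [0,1,2,4]=1  [1,2,4,5]=4  [2,3,4,5]=6
  first=0(a) contributes 10
  first=3(e) contributes 5
|[w]| = 15

15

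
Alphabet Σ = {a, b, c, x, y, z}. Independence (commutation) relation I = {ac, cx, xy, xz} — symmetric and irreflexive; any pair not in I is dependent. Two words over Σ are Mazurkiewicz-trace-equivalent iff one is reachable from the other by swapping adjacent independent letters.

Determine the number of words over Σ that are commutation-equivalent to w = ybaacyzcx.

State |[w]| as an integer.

piece 0:y — minimal
piece 1:b rests on {0:y}
piece 2:a rests on {1:b}
piece 3:a rests on {2:a}
piece 4:c rests on {1:b}
piece 5:y rests on {3:a, 4:c}
piece 6:z rests on {5:y}
piece 7:c rests on {6:z}
piece 8:x rests on {3:a}
minimal pieces: {0:y}
ways to finish when only these pieces remain (= sum over removing one remaining piece with nothing left below it):
  1 left: {7}→1  {8}→1
  2 left: {6,7}→1  {7,8}→2
  3 left: {5,6,7}→1  {6,7,8}→3
  4 left: {4,5,6,7}→1  {5,6,7,8}→4
  5 left: {3,5,6,7,8}→4  {4,5,6,7,8}→5
  6 left: {2,3,5,6,7,8}→4  {3,4,5,6,7,8}→9
  7 left: {2,3,4,5,6,7,8}→13
  placing 0:y first → 13 extensions

13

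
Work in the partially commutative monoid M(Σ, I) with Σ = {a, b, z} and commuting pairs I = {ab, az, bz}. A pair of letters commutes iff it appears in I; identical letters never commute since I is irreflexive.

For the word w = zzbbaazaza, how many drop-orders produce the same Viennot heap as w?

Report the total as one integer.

3150

piece 0:z — minimal
piece 1:z rests on {0:z}
piece 2:b — minimal
piece 3:b rests on {2:b}
piece 4:a — minimal
piece 5:a rests on {4:a}
piece 6:z rests on {1:z}
piece 7:a rests on {5:a}
piece 8:z rests on {6:z}
piece 9:a rests on {7:a}
minimal pieces: {0:z, 2:b, 4:a}
ways to finish when only these pieces remain (= sum over removing one remaining piece with nothing left below it):
  1 left: {3}→1  {8}→1  {9}→1
  2 left: {2,3}→1  {3,8}→2  {3,9}→2  {6,8}→1  {7,9}→1  {8,9}→2
  3 left: {1,6,8}→1  {2,3,8}→3  {2,3,9}→3  {3,6,8}→3  {3,7,9}→3  {3,8,9}→6  {5,7,9}→1  {6,8,9}→3  {7,8,9}→3
  4 left: {0,1,6,8}→1  {1,3,6,8}→4  {1,6,8,9}→4  {2,3,6,8}→6  {2,3,7,9}→6  {2,3,8,9}→12  {3,5,7,9}→4  {3,6,8,9}→12  {3,7,8,9}→12  {4,5,7,9}→1  {5,7,8,9}→4  {6,7,8,9}→6
  5 left: {0,1,3,6,8}→5  {0,1,6,8,9}→5  {1,2,3,6,8}→10  {1,3,6,8,9}→20  {1,6,7,8,9}→10  {2,3,5,7,9}→10  {2,3,6,8,9}→30  {2,3,7,8,9}→30  {3,4,5,7,9}→5  {3,5,7,8,9}→20  {3,6,7,8,9}→30  {4,5,7,8,9}→5  {5,6,7,8,9}→10
  6 left: {0,1,2,3,6,8}→15  {0,1,3,6,8,9}→30  {0,1,6,7,8,9}→15  {1,2,3,6,8,9}→60  {1,3,6,7,8,9}→60  {1,5,6,7,8,9}→20  {2,3,4,5,7,9}→15  {2,3,5,7,8,9}→60  {2,3,6,7,8,9}→90  {3,4,5,7,8,9}→30  {3,5,6,7,8,9}→60  {4,5,6,7,8,9}→15
  7 left: {0,1,2,3,6,8,9}→105  {0,1,3,6,7,8,9}→105  {0,1,5,6,7,8,9}→35  {1,2,3,6,7,8,9}→210  {1,3,5,6,7,8,9}→140  {1,4,5,6,7,8,9}→35  {2,3,4,5,7,8,9}→105  {2,3,5,6,7,8,9}→210  {3,4,5,6,7,8,9}→105
  8 left: {0,1,2,3,6,7,8,9}→420  {0,1,3,5,6,7,8,9}→280  {0,1,4,5,6,7,8,9}→70  {1,2,3,5,6,7,8,9}→560  {1,3,4,5,6,7,8,9}→280  {2,3,4,5,6,7,8,9}→420
  placing 0:z first → 1260 extensions
  placing 2:b first → 630 extensions
  placing 4:a first → 1260 extensions
total linear extensions = 3150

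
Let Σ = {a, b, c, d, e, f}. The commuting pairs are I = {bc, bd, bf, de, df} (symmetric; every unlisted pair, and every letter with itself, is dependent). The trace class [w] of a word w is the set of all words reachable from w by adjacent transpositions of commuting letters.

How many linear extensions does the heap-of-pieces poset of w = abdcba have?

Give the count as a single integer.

6

drop 0:a onto floor
drop 1:b onto {0:a}
drop 2:d onto {0:a}
drop 3:c onto {2:d}
drop 4:b onto {1:b}
drop 5:a onto {3:c, 4:b}
ground layer = {0:a}
drop-orders for the pieces not yet dropped (sum over which currently-grounded one goes next):
  1 to go: {5} 1
  2 to go: {3,5} 1  {4,5} 1
  3 to go: {1,4,5} 1  {2,3,5} 1  {3,4,5} 2
  4 to go: {1,3,4,5} 3  {2,3,4,5} 3
  if 0:a drops first: 6 orders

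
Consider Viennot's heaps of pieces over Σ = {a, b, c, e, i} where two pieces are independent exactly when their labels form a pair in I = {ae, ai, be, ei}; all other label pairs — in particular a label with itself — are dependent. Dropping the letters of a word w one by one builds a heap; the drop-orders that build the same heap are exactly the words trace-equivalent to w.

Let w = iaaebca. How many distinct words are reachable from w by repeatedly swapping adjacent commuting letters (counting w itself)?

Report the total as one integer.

piece 0:i — minimal
piece 1:a — minimal
piece 2:a rests on {1:a}
piece 3:e — minimal
piece 4:b rests on {0:i, 2:a}
piece 5:c rests on {3:e, 4:b}
piece 6:a rests on {5:c}
minimal pieces: {0:i, 1:a, 3:e}
ways to finish when only these pieces remain (= sum over removing one remaining piece with nothing left below it):
  1 left: {6}→1
  2 left: {5,6}→1
  3 left: {3,5,6}→1  {4,5,6}→1
  4 left: {0,4,5,6}→1  {2,4,5,6}→1  {3,4,5,6}→2
  5 left: {0,2,4,5,6}→2  {0,3,4,5,6}→3  {1,2,4,5,6}→1  {2,3,4,5,6}→3
  placing 0:i first → 4 extensions
  placing 1:a first → 8 extensions
  placing 3:e first → 3 extensions
total linear extensions = 15

15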